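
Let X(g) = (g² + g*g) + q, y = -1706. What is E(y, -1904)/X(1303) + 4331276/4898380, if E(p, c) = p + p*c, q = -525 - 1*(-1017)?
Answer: 153060842886/83177186509 ≈ 1.8402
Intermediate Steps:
q = 492 (q = -525 + 1017 = 492)
E(p, c) = p + c*p
X(g) = 492 + 2*g² (X(g) = (g² + g*g) + 492 = (g² + g²) + 492 = 2*g² + 492 = 492 + 2*g²)
E(y, -1904)/X(1303) + 4331276/4898380 = (-1706*(1 - 1904))/(492 + 2*1303²) + 4331276/4898380 = (-1706*(-1903))/(492 + 2*1697809) + 4331276*(1/4898380) = 3246518/(492 + 3395618) + 1082819/1224595 = 3246518/3396110 + 1082819/1224595 = 3246518*(1/3396110) + 1082819/1224595 = 1623259/1698055 + 1082819/1224595 = 153060842886/83177186509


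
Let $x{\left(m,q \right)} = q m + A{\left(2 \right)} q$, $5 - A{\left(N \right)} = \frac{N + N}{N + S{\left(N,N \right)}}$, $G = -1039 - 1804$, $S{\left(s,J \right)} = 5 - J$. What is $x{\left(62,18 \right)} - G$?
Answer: $\frac{20173}{5} \approx 4034.6$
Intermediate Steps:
$G = -2843$ ($G = -1039 - 1804 = -2843$)
$A{\left(N \right)} = 5 - \frac{2 N}{5}$ ($A{\left(N \right)} = 5 - \frac{N + N}{N - \left(-5 + N\right)} = 5 - \frac{2 N}{5}$)
$x{\left(m,q \right)} = \frac{21 q}{5} + m q$ ($x{\left(m,q \right)} = q m + \left(5 - \frac{4}{5}\right) q = m q + \left(5 - \frac{4}{5}\right) q = m q + \frac{21 q}{5} = \frac{21 q}{5} + m q$)
$x{\left(62,18 \right)} - G = \frac{1}{5} \cdot 18 \left(21 + 5 \cdot 62\right) - -2843 = \frac{1}{5} \cdot 18 \left(21 + 310\right) + 2843 = \frac{1}{5} \cdot 18 \cdot 331 + 2843 = \frac{5958}{5} + 2843 = \frac{20173}{5}$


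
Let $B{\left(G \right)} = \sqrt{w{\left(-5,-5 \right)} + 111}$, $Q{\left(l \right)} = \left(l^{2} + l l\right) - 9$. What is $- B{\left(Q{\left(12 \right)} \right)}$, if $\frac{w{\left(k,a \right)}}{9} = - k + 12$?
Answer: $- 2 \sqrt{66} \approx -16.248$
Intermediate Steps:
$Q{\left(l \right)} = -9 + 2 l^{2}$ ($Q{\left(l \right)} = \left(l^{2} + l^{2}\right) - 9 = 2 l^{2} - 9 = -9 + 2 l^{2}$)
$w{\left(k,a \right)} = 108 - 9 k$ ($w{\left(k,a \right)} = 9 \left(- k + 12\right) = 9 \left(12 - k\right) = 108 - 9 k$)
$B{\left(G \right)} = 2 \sqrt{66}$ ($B{\left(G \right)} = \sqrt{\left(108 - -45\right) + 111} = \sqrt{\left(108 + 45\right) + 111} = \sqrt{153 + 111} = \sqrt{264} = 2 \sqrt{66}$)
$- B{\left(Q{\left(12 \right)} \right)} = - 2 \sqrt{66}$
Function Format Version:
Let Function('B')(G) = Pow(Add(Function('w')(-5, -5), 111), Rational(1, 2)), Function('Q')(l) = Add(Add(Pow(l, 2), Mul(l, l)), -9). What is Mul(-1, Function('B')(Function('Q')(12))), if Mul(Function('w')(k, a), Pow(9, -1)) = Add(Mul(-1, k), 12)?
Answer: Mul(-2, Pow(66, Rational(1, 2))) ≈ -16.248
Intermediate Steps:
Function('Q')(l) = Add(-9, Mul(2, Pow(l, 2))) (Function('Q')(l) = Add(Add(Pow(l, 2), Pow(l, 2)), -9) = Add(Mul(2, Pow(l, 2)), -9) = Add(-9, Mul(2, Pow(l, 2))))
Function('w')(k, a) = Add(108, Mul(-9, k)) (Function('w')(k, a) = Mul(9, Add(Mul(-1, k), 12)) = Mul(9, Add(12, Mul(-1, k))) = Add(108, Mul(-9, k)))
Function('B')(G) = Mul(2, Pow(66, Rational(1, 2))) (Function('B')(G) = Pow(Add(Add(108, Mul(-9, -5)), 111), Rational(1, 2)) = Pow(Add(Add(108, 45), 111), Rational(1, 2)) = Pow(Add(153, 111), Rational(1, 2)) = Pow(264, Rational(1, 2)) = Mul(2, Pow(66, Rational(1, 2))))
Mul(-1, Function('B')(Function('Q')(12))) = Mul(-1, Mul(2, Pow(66, Rational(1, 2)))) = Mul(-2, Pow(66, Rational(1, 2)))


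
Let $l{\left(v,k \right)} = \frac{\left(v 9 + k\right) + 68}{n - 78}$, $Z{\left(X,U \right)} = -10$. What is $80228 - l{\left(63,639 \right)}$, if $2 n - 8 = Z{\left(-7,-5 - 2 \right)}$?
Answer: $\frac{6339286}{79} \approx 80244.0$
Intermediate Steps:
$n = -1$ ($n = 4 + \frac{1}{2} \left(-10\right) = 4 - 5 = -1$)
$l{\left(v,k \right)} = - \frac{68}{79} - \frac{9 v}{79} - \frac{k}{79}$ ($l{\left(v,k \right)} = \frac{\left(v 9 + k\right) + 68}{-1 - 78} = \frac{\left(9 v + k\right) + 68}{-79} = \left(\left(k + 9 v\right) + 68\right) \left(- \frac{1}{79}\right) = \left(68 + k + 9 v\right) \left(- \frac{1}{79}\right) = - \frac{68}{79} - \frac{9 v}{79} - \frac{k}{79}$)
$80228 - l{\left(63,639 \right)} = 80228 - \left(- \frac{68}{79} - \frac{567}{79} - \frac{639}{79}\right) = 80228 - - \frac{1274}{79} = 80228 + \frac{1274}{79} = \frac{6339286}{79}$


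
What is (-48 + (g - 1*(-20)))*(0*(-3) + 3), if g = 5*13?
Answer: 111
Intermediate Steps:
g = 65
(-48 + (g - 1*(-20)))*(0*(-3) + 3) = (-48 + (65 - 1*(-20)))*(0*(-3) + 3) = (-48 + (65 + 20))*(0 + 3) = (-48 + 85)*3 = 37*3 = 111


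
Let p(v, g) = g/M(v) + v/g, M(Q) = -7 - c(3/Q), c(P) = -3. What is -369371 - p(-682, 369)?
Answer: -545052707/1476 ≈ -3.6928e+5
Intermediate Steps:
M(Q) = -4 (M(Q) = -7 - 1*(-3) = -7 + 3 = -4)
p(v, g) = -g/4 + v/g (p(v, g) = g/(-4) + v/g = g*(-1/4) + v/g = -g/4 + v/g)
-369371 - p(-682, 369) = -369371 - (-1/4*369 - 682/369) = -369371 - (-369/4 - 682*1/369) = -369371 - (-369/4 - 682/369) = -369371 - 1*(-138889/1476) = -369371 + 138889/1476 = -545052707/1476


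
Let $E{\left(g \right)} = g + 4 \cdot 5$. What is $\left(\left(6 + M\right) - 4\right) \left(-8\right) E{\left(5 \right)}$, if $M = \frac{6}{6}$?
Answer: $-600$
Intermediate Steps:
$M = 1$ ($M = 6 \cdot \frac{1}{6} = 1$)
$E{\left(g \right)} = 20 + g$ ($E{\left(g \right)} = g + 20 = 20 + g$)
$\left(\left(6 + M\right) - 4\right) \left(-8\right) E{\left(5 \right)} = \left(\left(6 + 1\right) - 4\right) \left(-8\right) \left(20 + 5\right) = \left(7 - 4\right) \left(-8\right) 25 = 3 \left(-8\right) 25 = \left(-24\right) 25 = -600$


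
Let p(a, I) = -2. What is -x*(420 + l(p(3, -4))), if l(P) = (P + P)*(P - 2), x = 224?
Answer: -97664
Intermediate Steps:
l(P) = 2*P*(-2 + P) (l(P) = (2*P)*(-2 + P) = 2*P*(-2 + P))
-x*(420 + l(p(3, -4))) = -224*(420 + 2*(-2)*(-2 - 2)) = -224*(420 + 2*(-2)*(-4)) = -224*(420 + 16) = -224*436 = -1*97664 = -97664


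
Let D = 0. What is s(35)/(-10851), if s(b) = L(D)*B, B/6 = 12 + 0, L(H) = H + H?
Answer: 0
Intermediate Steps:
L(H) = 2*H
B = 72 (B = 6*(12 + 0) = 6*12 = 72)
s(b) = 0 (s(b) = (2*0)*72 = 0*72 = 0)
s(35)/(-10851) = 0/(-10851) = 0*(-1/10851) = 0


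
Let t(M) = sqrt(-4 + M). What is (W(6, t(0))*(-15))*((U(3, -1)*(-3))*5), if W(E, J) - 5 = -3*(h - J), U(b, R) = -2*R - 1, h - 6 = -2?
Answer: -1575 + 1350*I ≈ -1575.0 + 1350.0*I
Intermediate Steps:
h = 4 (h = 6 - 2 = 4)
U(b, R) = -1 - 2*R
W(E, J) = -7 + 3*J (W(E, J) = 5 - 3*(4 - J) = 5 + (-12 + 3*J) = -7 + 3*J)
(W(6, t(0))*(-15))*((U(3, -1)*(-3))*5) = ((-7 + 3*sqrt(-4 + 0))*(-15))*(((-1 - 2*(-1))*(-3))*5) = ((-7 + 3*sqrt(-4))*(-15))*(((-1 + 2)*(-3))*5) = ((-7 + 3*(2*I))*(-15))*((1*(-3))*5) = ((-7 + 6*I)*(-15))*(-3*5) = (105 - 90*I)*(-15) = -1575 + 1350*I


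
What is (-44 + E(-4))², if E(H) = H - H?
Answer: 1936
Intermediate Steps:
E(H) = 0
(-44 + E(-4))² = (-44 + 0)² = (-44)² = 1936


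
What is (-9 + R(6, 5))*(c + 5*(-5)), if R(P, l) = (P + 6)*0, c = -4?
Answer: 261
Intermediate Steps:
R(P, l) = 0 (R(P, l) = (6 + P)*0 = 0)
(-9 + R(6, 5))*(c + 5*(-5)) = (-9 + 0)*(-4 + 5*(-5)) = -9*(-4 - 25) = -9*(-29) = 261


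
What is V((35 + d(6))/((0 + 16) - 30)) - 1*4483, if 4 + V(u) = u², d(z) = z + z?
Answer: -877243/196 ≈ -4475.7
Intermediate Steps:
d(z) = 2*z
V(u) = -4 + u²
V((35 + d(6))/((0 + 16) - 30)) - 1*4483 = (-4 + ((35 + 2*6)/((0 + 16) - 30))²) - 1*4483 = (-4 + ((35 + 12)/(16 - 30))²) - 4483 = (-4 + (47/(-14))²) - 4483 = (-4 + (47*(-1/14))²) - 4483 = (-4 + (-47/14)²) - 4483 = (-4 + 2209/196) - 4483 = 1425/196 - 4483 = -877243/196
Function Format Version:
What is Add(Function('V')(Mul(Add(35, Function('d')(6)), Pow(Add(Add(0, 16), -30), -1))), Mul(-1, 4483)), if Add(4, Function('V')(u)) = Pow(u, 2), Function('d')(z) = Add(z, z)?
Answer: Rational(-877243, 196) ≈ -4475.7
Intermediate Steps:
Function('d')(z) = Mul(2, z)
Function('V')(u) = Add(-4, Pow(u, 2))
Add(Function('V')(Mul(Add(35, Function('d')(6)), Pow(Add(Add(0, 16), -30), -1))), Mul(-1, 4483)) = Add(Add(-4, Pow(Mul(Add(35, Mul(2, 6)), Pow(Add(Add(0, 16), -30), -1)), 2)), Mul(-1, 4483)) = Add(Add(-4, Pow(Mul(Add(35, 12), Pow(Add(16, -30), -1)), 2)), -4483) = Add(Add(-4, Pow(Mul(47, Pow(-14, -1)), 2)), -4483) = Add(Add(-4, Pow(Mul(47, Rational(-1, 14)), 2)), -4483) = Add(Add(-4, Pow(Rational(-47, 14), 2)), -4483) = Add(Add(-4, Rational(2209, 196)), -4483) = Add(Rational(1425, 196), -4483) = Rational(-877243, 196)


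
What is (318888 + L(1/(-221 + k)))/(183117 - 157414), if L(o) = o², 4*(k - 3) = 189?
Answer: 148757744248/11990166767 ≈ 12.407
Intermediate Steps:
k = 201/4 (k = 3 + (¼)*189 = 3 + 189/4 = 201/4 ≈ 50.250)
(318888 + L(1/(-221 + k)))/(183117 - 157414) = (318888 + (1/(-221 + 201/4))²)/(183117 - 157414) = (318888 + (1/(-683/4))²)/25703 = (318888 + (-4/683)²)*(1/25703) = (318888 + 16/466489)*(1/25703) = (148757744248/466489)*(1/25703) = 148757744248/11990166767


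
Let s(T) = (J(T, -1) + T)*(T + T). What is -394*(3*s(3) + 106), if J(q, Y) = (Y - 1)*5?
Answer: 7880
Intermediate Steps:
J(q, Y) = -5 + 5*Y (J(q, Y) = (-1 + Y)*5 = -5 + 5*Y)
s(T) = 2*T*(-10 + T) (s(T) = ((-5 + 5*(-1)) + T)*(T + T) = ((-5 - 5) + T)*(2*T) = (-10 + T)*(2*T) = 2*T*(-10 + T))
-394*(3*s(3) + 106) = -394*(3*(2*3*(-10 + 3)) + 106) = -394*(3*(2*3*(-7)) + 106) = -394*(3*(-42) + 106) = -394*(-126 + 106) = -394*(-20) = 7880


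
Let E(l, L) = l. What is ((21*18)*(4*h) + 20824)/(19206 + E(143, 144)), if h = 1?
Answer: 22336/19349 ≈ 1.1544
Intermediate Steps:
((21*18)*(4*h) + 20824)/(19206 + E(143, 144)) = ((21*18)*(4*1) + 20824)/(19206 + 143) = (378*4 + 20824)/19349 = (1512 + 20824)*(1/19349) = 22336*(1/19349) = 22336/19349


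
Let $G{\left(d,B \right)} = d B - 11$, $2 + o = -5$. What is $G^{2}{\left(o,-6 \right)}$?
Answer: $961$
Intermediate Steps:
$o = -7$ ($o = -2 - 5 = -7$)
$G{\left(d,B \right)} = -11 + B d$ ($G{\left(d,B \right)} = B d - 11 = -11 + B d$)
$G^{2}{\left(o,-6 \right)} = \left(-11 - -42\right)^{2} = \left(-11 + 42\right)^{2} = 31^{2} = 961$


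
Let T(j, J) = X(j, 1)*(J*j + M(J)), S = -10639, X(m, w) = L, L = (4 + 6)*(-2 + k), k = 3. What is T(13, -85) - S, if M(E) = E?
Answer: -1261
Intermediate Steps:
L = 10 (L = (4 + 6)*(-2 + 3) = 10*1 = 10)
X(m, w) = 10
T(j, J) = 10*J + 10*J*j (T(j, J) = 10*(J*j + J) = 10*(J + J*j) = 10*J + 10*J*j)
T(13, -85) - S = 10*(-85)*(1 + 13) - 1*(-10639) = 10*(-85)*14 + 10639 = -11900 + 10639 = -1261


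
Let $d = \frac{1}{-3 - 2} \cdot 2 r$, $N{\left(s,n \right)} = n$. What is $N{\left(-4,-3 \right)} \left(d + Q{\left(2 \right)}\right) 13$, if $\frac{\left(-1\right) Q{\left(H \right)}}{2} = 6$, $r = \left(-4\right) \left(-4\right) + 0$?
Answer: $\frac{3588}{5} \approx 717.6$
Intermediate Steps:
$r = 16$ ($r = 16 + 0 = 16$)
$Q{\left(H \right)} = -12$ ($Q{\left(H \right)} = \left(-2\right) 6 = -12$)
$d = - \frac{32}{5}$ ($d = \frac{1}{-3 - 2} \cdot 2 \cdot 16 = \frac{1}{-5} \cdot 2 \cdot 16 = \left(- \frac{1}{5}\right) 2 \cdot 16 = \left(- \frac{2}{5}\right) 16 = - \frac{32}{5} \approx -6.4$)
$N{\left(-4,-3 \right)} \left(d + Q{\left(2 \right)}\right) 13 = - 3 \left(- \frac{32}{5} - 12\right) 13 = \left(-3\right) \left(- \frac{92}{5}\right) 13 = \frac{276}{5} \cdot 13 = \frac{3588}{5}$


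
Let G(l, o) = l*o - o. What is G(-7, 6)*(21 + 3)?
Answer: -1152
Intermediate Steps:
G(l, o) = -o + l*o
G(-7, 6)*(21 + 3) = (6*(-1 - 7))*(21 + 3) = (6*(-8))*24 = -48*24 = -1152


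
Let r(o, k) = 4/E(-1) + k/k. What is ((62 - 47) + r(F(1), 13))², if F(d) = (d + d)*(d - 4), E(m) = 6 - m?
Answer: 13456/49 ≈ 274.61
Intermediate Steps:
F(d) = 2*d*(-4 + d) (F(d) = (2*d)*(-4 + d) = 2*d*(-4 + d))
r(o, k) = 11/7 (r(o, k) = 4/(6 - 1*(-1)) + k/k = 4/(6 + 1) + 1 = 4/7 + 1 = 11/7)
((62 - 47) + r(F(1), 13))² = ((62 - 47) + 11/7)² = (15 + 11/7)² = (116/7)² = 13456/49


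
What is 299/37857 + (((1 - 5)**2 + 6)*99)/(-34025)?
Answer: -72279071/1288084425 ≈ -0.056114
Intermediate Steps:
299/37857 + (((1 - 5)**2 + 6)*99)/(-34025) = 299*(1/37857) + (((-4)**2 + 6)*99)*(-1/34025) = 299/37857 + ((16 + 6)*99)*(-1/34025) = 299/37857 + (22*99)*(-1/34025) = 299/37857 + 2178*(-1/34025) = 299/37857 - 2178/34025 = -72279071/1288084425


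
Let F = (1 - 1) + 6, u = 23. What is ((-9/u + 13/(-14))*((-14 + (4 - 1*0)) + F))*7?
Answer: 850/23 ≈ 36.957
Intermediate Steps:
F = 6 (F = 0 + 6 = 6)
((-9/u + 13/(-14))*((-14 + (4 - 1*0)) + F))*7 = ((-9/23 + 13/(-14))*((-14 + (4 - 1*0)) + 6))*7 = ((-9*1/23 + 13*(-1/14))*((-14 + (4 + 0)) + 6))*7 = ((-9/23 - 13/14)*((-14 + 4) + 6))*7 = -425*(-10 + 6)/322*7 = -425/322*(-4)*7 = (850/161)*7 = 850/23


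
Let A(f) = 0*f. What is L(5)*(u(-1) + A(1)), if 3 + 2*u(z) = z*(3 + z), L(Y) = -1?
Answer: 5/2 ≈ 2.5000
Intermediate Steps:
A(f) = 0
u(z) = -3/2 + z*(3 + z)/2 (u(z) = -3/2 + (z*(3 + z))/2 = -3/2 + z*(3 + z)/2)
L(5)*(u(-1) + A(1)) = -((-3/2 + (½)*(-1)² + (3/2)*(-1)) + 0) = -((-3/2 + (½)*1 - 3/2) + 0) = -((-3/2 + ½ - 3/2) + 0) = -(-5/2 + 0) = -1*(-5/2) = 5/2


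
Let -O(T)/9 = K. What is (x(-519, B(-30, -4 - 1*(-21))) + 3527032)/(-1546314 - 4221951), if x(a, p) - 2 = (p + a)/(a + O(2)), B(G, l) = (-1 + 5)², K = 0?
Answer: -1830531149/2993729535 ≈ -0.61145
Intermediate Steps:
O(T) = 0 (O(T) = -9*0 = 0)
B(G, l) = 16 (B(G, l) = 4² = 16)
x(a, p) = 2 + (a + p)/a (x(a, p) = 2 + (p + a)/(a + 0) = 2 + (a + p)/a)
(x(-519, B(-30, -4 - 1*(-21))) + 3527032)/(-1546314 - 4221951) = ((3 + 16/(-519)) + 3527032)/(-1546314 - 4221951) = ((3 + 16*(-1/519)) + 3527032)/(-5768265) = ((3 - 16/519) + 3527032)*(-1/5768265) = (1541/519 + 3527032)*(-1/5768265) = (1830531149/519)*(-1/5768265) = -1830531149/2993729535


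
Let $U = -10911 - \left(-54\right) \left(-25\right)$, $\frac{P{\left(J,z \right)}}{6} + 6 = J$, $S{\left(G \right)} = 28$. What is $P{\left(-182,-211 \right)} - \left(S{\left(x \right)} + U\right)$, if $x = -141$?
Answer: $11105$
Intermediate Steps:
$P{\left(J,z \right)} = -36 + 6 J$
$U = -12261$ ($U = -10911 - 1350 = -12261$)
$P{\left(-182,-211 \right)} - \left(S{\left(x \right)} + U\right) = \left(-36 + 6 \left(-182\right)\right) - \left(28 - 12261\right) = \left(-36 - 1092\right) - -12233 = -1128 + 12233 = 11105$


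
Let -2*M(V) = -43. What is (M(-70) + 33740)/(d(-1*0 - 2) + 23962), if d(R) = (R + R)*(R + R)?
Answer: 67523/47956 ≈ 1.4080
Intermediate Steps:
M(V) = 43/2 (M(V) = -½*(-43) = 43/2)
d(R) = 4*R² (d(R) = (2*R)*(2*R) = 4*R²)
(M(-70) + 33740)/(d(-1*0 - 2) + 23962) = (43/2 + 33740)/(4*(-1*0 - 2)² + 23962) = 67523/(2*(4*(0 - 2)² + 23962)) = 67523/(2*(4*(-2)² + 23962)) = 67523/(2*(4*4 + 23962)) = 67523/(2*(16 + 23962)) = (67523/2)/23978 = (67523/2)*(1/23978) = 67523/47956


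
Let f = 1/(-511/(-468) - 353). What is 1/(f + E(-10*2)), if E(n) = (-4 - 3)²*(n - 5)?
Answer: -164693/201749393 ≈ -0.00081632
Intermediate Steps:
E(n) = -245 + 49*n (E(n) = (-7)²*(-5 + n) = 49*(-5 + n) = -245 + 49*n)
f = -468/164693 (f = 1/(-511*(-1/468) - 353) = 1/(511/468 - 353) = 1/(-164693/468) = -468/164693 ≈ -0.0028417)
1/(f + E(-10*2)) = 1/(-468/164693 + (-245 + 49*(-10*2))) = 1/(-468/164693 + (-245 + 49*(-20))) = 1/(-468/164693 + (-245 - 980)) = 1/(-468/164693 - 1225) = 1/(-201749393/164693) = -164693/201749393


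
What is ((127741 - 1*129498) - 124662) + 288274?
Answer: 161855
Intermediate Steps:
((127741 - 1*129498) - 124662) + 288274 = ((127741 - 129498) - 124662) + 288274 = (-1757 - 124662) + 288274 = -126419 + 288274 = 161855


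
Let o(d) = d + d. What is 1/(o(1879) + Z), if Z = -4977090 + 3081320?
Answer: -1/1892012 ≈ -5.2854e-7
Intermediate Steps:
Z = -1895770
o(d) = 2*d
1/(o(1879) + Z) = 1/(2*1879 - 1895770) = 1/(3758 - 1895770) = 1/(-1892012) = -1/1892012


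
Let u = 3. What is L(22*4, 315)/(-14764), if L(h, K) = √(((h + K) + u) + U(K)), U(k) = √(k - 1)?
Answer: -√(406 + √314)/14764 ≈ -0.0013942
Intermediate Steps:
U(k) = √(-1 + k)
L(h, K) = √(3 + K + h + √(-1 + K)) (L(h, K) = √(((h + K) + 3) + √(-1 + K)) = √(((K + h) + 3) + √(-1 + K)) = √((3 + K + h) + √(-1 + K)) = √(3 + K + h + √(-1 + K)))
L(22*4, 315)/(-14764) = √(3 + 315 + 22*4 + √(-1 + 315))/(-14764) = √(3 + 315 + 88 + √314)*(-1/14764) = √(406 + √314)*(-1/14764) = -√(406 + √314)/14764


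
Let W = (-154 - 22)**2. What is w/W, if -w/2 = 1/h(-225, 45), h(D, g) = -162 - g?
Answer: 1/3206016 ≈ 3.1191e-7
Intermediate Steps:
W = 30976 (W = (-176)**2 = 30976)
w = 2/207 (w = -2/(-162 - 1*45) = -2/(-162 - 45) = -2/(-207) = -2*(-1/207) = 2/207 ≈ 0.0096618)
w/W = (2/207)/30976 = (2/207)*(1/30976) = 1/3206016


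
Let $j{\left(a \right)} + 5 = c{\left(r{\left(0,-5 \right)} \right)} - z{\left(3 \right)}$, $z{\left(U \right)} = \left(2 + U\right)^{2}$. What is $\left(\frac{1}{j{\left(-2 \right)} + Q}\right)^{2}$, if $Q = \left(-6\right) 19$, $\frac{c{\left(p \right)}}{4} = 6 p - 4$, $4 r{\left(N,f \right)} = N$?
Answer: $\frac{1}{25600} \approx 3.9063 \cdot 10^{-5}$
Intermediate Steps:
$r{\left(N,f \right)} = \frac{N}{4}$
$c{\left(p \right)} = -16 + 24 p$ ($c{\left(p \right)} = 4 \left(6 p - 4\right) = 4 \left(-4 + 6 p\right) = -16 + 24 p$)
$j{\left(a \right)} = -46$ ($j{\left(a \right)} = -5 - \left(16 + \left(2 + 3\right)^{2} - 6 \cdot 0\right) = -5 + \left(\left(-16 + 24 \cdot 0\right) - 5^{2}\right) = -5 + \left(\left(-16 + 0\right) - 25\right) = -5 - 41 = -46$)
$Q = -114$
$\left(\frac{1}{j{\left(-2 \right)} + Q}\right)^{2} = \left(\frac{1}{-46 - 114}\right)^{2} = \left(\frac{1}{-160}\right)^{2} = \left(- \frac{1}{160}\right)^{2} = \frac{1}{25600}$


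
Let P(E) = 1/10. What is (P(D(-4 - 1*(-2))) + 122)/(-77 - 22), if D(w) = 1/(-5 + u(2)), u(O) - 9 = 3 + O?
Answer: -37/30 ≈ -1.2333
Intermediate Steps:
u(O) = 12 + O (u(O) = 9 + (3 + O) = 12 + O)
D(w) = ⅑ (D(w) = 1/(-5 + (12 + 2)) = 1/(-5 + 14) = 1/9 = ⅑)
P(E) = ⅒
(P(D(-4 - 1*(-2))) + 122)/(-77 - 22) = (⅒ + 122)/(-77 - 22) = (1221/10)/(-99) = (1221/10)*(-1/99) = -37/30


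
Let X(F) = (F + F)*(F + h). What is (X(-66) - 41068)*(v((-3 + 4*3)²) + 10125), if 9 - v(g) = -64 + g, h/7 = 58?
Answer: -869535916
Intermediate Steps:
h = 406 (h = 7*58 = 406)
X(F) = 2*F*(406 + F) (X(F) = (F + F)*(F + 406) = (2*F)*(406 + F) = 2*F*(406 + F))
v(g) = 73 - g (v(g) = 9 - (-64 + g) = 9 + (64 - g) = 73 - g)
(X(-66) - 41068)*(v((-3 + 4*3)²) + 10125) = (2*(-66)*(406 - 66) - 41068)*((73 - (-3 + 4*3)²) + 10125) = (2*(-66)*340 - 41068)*((73 - (-3 + 12)²) + 10125) = (-44880 - 41068)*((73 - 1*9²) + 10125) = -85948*((73 - 1*81) + 10125) = -85948*((73 - 81) + 10125) = -85948*(-8 + 10125) = -85948*10117 = -869535916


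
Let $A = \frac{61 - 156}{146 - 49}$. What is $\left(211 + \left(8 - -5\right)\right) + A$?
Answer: $\frac{21633}{97} \approx 223.02$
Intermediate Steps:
$A = - \frac{95}{97} \approx -0.97938$
$\left(211 + \left(8 - -5\right)\right) + A = \left(211 + \left(8 - -5\right)\right) - \frac{95}{97} = \left(211 + \left(8 + 5\right)\right) - \frac{95}{97} = \left(211 + 13\right) - \frac{95}{97} = 224 - \frac{95}{97} = \frac{21633}{97}$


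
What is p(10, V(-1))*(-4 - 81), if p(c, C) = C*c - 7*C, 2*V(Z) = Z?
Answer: 255/2 ≈ 127.50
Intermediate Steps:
V(Z) = Z/2
p(c, C) = -7*C + C*c
p(10, V(-1))*(-4 - 81) = (((1/2)*(-1))*(-7 + 10))*(-4 - 81) = -1/2*3*(-85) = -3/2*(-85) = 255/2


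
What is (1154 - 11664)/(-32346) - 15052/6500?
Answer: -52319624/26281125 ≈ -1.9908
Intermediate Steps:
(1154 - 11664)/(-32346) - 15052/6500 = -10510*(-1/32346) - 15052*1/6500 = 5255/16173 - 3763/1625 = -52319624/26281125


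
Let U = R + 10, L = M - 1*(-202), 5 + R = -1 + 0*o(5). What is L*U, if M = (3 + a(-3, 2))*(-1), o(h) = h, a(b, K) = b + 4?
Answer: 792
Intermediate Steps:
a(b, K) = 4 + b
M = -4 (M = (3 + (4 - 3))*(-1) = (3 + 1)*(-1) = 4*(-1) = -4)
R = -6 (R = -5 + (-1 + 0*5) = -5 + (-1 + 0) = -5 - 1 = -6)
L = 198 (L = -4 - 1*(-202) = -4 + 202 = 198)
U = 4 (U = -6 + 10 = 4)
L*U = 198*4 = 792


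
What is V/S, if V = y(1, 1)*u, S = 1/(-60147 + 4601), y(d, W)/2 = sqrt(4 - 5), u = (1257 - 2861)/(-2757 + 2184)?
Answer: -178191568*I/573 ≈ -3.1098e+5*I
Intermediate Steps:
u = 1604/573 (u = -1604/(-573) = -1604*(-1/573) = 1604/573 ≈ 2.7993)
y(d, W) = 2*I (y(d, W) = 2*sqrt(4 - 5) = 2*sqrt(-1) = 2*I)
S = -1/55546 (S = 1/(-55546) = -1/55546 ≈ -1.8003e-5)
V = 3208*I/573 (V = (2*I)*(1604/573) = 3208*I/573 ≈ 5.5986*I)
V/S = (3208*I/573)/(-1/55546) = (3208*I/573)*(-55546) = -178191568*I/573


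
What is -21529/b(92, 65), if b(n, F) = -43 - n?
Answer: 21529/135 ≈ 159.47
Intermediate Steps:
-21529/b(92, 65) = -21529/(-43 - 1*92) = -21529/(-43 - 92) = -21529/(-135) = -21529*(-1/135) = 21529/135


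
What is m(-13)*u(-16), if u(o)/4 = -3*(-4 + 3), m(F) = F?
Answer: -156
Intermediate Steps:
u(o) = 12 (u(o) = 4*(-3*(-4 + 3)) = 4*(-3*(-1)) = 4*3 = 12)
m(-13)*u(-16) = -13*12 = -156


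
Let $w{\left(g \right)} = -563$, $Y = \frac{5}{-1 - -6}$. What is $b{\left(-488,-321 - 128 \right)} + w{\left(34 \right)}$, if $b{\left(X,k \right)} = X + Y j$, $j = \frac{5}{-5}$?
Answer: $-1052$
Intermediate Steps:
$Y = 1$ ($Y = \frac{5}{-1 + 6} = \frac{5}{5} = 5 \cdot \frac{1}{5} = 1$)
$j = -1$ ($j = 5 \left(- \frac{1}{5}\right) = -1$)
$b{\left(X,k \right)} = -1 + X$ ($b{\left(X,k \right)} = X + 1 \left(-1\right) = X - 1 = -1 + X$)
$b{\left(-488,-321 - 128 \right)} + w{\left(34 \right)} = \left(-1 - 488\right) - 563 = -489 - 563 = -1052$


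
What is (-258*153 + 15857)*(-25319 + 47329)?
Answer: -519810170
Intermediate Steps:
(-258*153 + 15857)*(-25319 + 47329) = (-39474 + 15857)*22010 = -23617*22010 = -519810170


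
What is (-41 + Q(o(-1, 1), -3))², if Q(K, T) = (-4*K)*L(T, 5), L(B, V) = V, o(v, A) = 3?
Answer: 10201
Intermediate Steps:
Q(K, T) = -20*K (Q(K, T) = -4*K*5 = -20*K)
(-41 + Q(o(-1, 1), -3))² = (-41 - 20*3)² = (-41 - 60)² = (-101)² = 10201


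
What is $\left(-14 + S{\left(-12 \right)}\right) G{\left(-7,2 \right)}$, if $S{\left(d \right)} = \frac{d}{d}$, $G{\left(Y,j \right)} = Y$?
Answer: $91$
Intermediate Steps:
$S{\left(d \right)} = 1$
$\left(-14 + S{\left(-12 \right)}\right) G{\left(-7,2 \right)} = \left(-14 + 1\right) \left(-7\right) = \left(-13\right) \left(-7\right) = 91$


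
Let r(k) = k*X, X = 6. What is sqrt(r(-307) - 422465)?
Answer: I*sqrt(424307) ≈ 651.39*I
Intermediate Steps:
r(k) = 6*k (r(k) = k*6 = 6*k)
sqrt(r(-307) - 422465) = sqrt(6*(-307) - 422465) = sqrt(-1842 - 422465) = sqrt(-424307) = I*sqrt(424307)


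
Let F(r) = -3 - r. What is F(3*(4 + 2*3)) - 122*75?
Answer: -9183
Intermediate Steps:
F(3*(4 + 2*3)) - 122*75 = (-3 - 3*(4 + 2*3)) - 122*75 = (-3 - 3*(4 + 6)) - 9150 = (-3 - 3*10) - 9150 = (-3 - 1*30) - 9150 = (-3 - 30) - 9150 = -33 - 9150 = -9183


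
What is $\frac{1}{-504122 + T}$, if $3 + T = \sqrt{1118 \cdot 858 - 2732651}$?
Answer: $- \frac{504125}{254143789032} - \frac{i \sqrt{1773407}}{254143789032} \approx -1.9836 \cdot 10^{-6} - 5.2399 \cdot 10^{-9} i$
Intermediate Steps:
$T = -3 + i \sqrt{1773407}$ ($T = -3 + \sqrt{1118 \cdot 858 - 2732651} = -3 + \sqrt{959244 - 2732651} = -3 + \sqrt{-1773407} = -3 + i \sqrt{1773407} \approx -3.0 + 1331.7 i$)
$\frac{1}{-504122 + T} = \frac{1}{-504122 - \left(3 - i \sqrt{1773407}\right)} = \frac{1}{-504125 + i \sqrt{1773407}}$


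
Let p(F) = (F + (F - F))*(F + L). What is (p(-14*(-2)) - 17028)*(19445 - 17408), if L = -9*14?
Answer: -40275564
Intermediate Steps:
L = -126
p(F) = F*(-126 + F) (p(F) = (F + (F - F))*(F - 126) = (F + 0)*(-126 + F) = F*(-126 + F))
(p(-14*(-2)) - 17028)*(19445 - 17408) = ((-14*(-2))*(-126 - 14*(-2)) - 17028)*(19445 - 17408) = (28*(-126 + 28) - 17028)*2037 = (28*(-98) - 17028)*2037 = (-2744 - 17028)*2037 = -19772*2037 = -40275564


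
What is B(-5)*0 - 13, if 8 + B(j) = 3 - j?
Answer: -13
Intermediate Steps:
B(j) = -5 - j (B(j) = -8 + (3 - j) = -5 - j)
B(-5)*0 - 13 = (-5 - 1*(-5))*0 - 13 = (-5 + 5)*0 - 13 = 0*0 - 13 = 0 - 13 = -13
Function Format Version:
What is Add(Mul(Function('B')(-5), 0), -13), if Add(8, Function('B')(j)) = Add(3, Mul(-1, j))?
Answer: -13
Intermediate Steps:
Function('B')(j) = Add(-5, Mul(-1, j)) (Function('B')(j) = Add(-8, Add(3, Mul(-1, j))) = Add(-5, Mul(-1, j)))
Add(Mul(Function('B')(-5), 0), -13) = Add(Mul(Add(-5, Mul(-1, -5)), 0), -13) = Add(Mul(Add(-5, 5), 0), -13) = Add(Mul(0, 0), -13) = Add(0, -13) = -13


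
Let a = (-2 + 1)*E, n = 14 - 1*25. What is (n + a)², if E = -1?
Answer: 100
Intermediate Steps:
n = -11 (n = 14 - 25 = -11)
a = 1 (a = (-2 + 1)*(-1) = -1*(-1) = 1)
(n + a)² = (-11 + 1)² = (-10)² = 100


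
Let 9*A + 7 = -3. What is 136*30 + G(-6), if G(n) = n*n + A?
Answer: 37034/9 ≈ 4114.9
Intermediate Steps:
A = -10/9 (A = -7/9 + (1/9)*(-3) = -7/9 - 1/3 = -10/9 ≈ -1.1111)
G(n) = -10/9 + n**2 (G(n) = n*n - 10/9 = n**2 - 10/9 = -10/9 + n**2)
136*30 + G(-6) = 136*30 + (-10/9 + (-6)**2) = 4080 + (-10/9 + 36) = 4080 + 314/9 = 37034/9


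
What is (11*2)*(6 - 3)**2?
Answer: 198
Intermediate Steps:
(11*2)*(6 - 3)**2 = 22*3**2 = 22*9 = 198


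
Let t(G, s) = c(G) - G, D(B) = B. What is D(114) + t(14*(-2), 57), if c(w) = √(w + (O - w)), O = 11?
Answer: 142 + √11 ≈ 145.32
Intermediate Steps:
c(w) = √11 (c(w) = √(w + (11 - w)) = √11)
t(G, s) = √11 - G
D(114) + t(14*(-2), 57) = 114 + (√11 - 14*(-2)) = 114 + (√11 - 1*(-28)) = 114 + (√11 + 28) = 114 + (28 + √11) = 142 + √11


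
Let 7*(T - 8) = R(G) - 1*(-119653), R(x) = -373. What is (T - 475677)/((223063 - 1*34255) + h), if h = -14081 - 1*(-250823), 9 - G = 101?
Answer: -458629/425550 ≈ -1.0777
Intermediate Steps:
G = -92 (G = 9 - 1*101 = 9 - 101 = -92)
h = 236742 (h = -14081 + 250823 = 236742)
T = 17048 (T = 8 + (-373 - 1*(-119653))/7 = 8 + (-373 + 119653)/7 = 8 + (1/7)*119280 = 8 + 17040 = 17048)
(T - 475677)/((223063 - 1*34255) + h) = (17048 - 475677)/((223063 - 1*34255) + 236742) = -458629/((223063 - 34255) + 236742) = -458629/(188808 + 236742) = -458629/425550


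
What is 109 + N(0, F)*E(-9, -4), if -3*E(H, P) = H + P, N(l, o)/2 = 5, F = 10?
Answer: 457/3 ≈ 152.33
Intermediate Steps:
N(l, o) = 10 (N(l, o) = 2*5 = 10)
E(H, P) = -H/3 - P/3 (E(H, P) = -(H + P)/3 = -H/3 - P/3)
109 + N(0, F)*E(-9, -4) = 109 + 10*(-⅓*(-9) - ⅓*(-4)) = 109 + 10*(3 + 4/3) = 109 + 10*(13/3) = 109 + 130/3 = 457/3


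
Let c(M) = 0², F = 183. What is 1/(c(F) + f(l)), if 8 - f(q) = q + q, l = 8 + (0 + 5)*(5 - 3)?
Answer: -1/28 ≈ -0.035714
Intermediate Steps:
c(M) = 0
l = 18 (l = 8 + 5*2 = 8 + 10 = 18)
f(q) = 8 - 2*q (f(q) = 8 - (q + q) = 8 - 2*q)
1/(c(F) + f(l)) = 1/(0 + (8 - 2*18)) = 1/(0 + (8 - 36)) = 1/(0 - 28) = 1/(-28) = -1/28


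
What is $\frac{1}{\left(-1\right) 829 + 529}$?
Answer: $- \frac{1}{300} \approx -0.0033333$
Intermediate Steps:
$\frac{1}{\left(-1\right) 829 + 529} = \frac{1}{-829 + 529} = \frac{1}{-300} = - \frac{1}{300}$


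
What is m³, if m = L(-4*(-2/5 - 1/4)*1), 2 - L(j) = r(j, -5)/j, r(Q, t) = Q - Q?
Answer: 8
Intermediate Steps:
r(Q, t) = 0
L(j) = 2 (L(j) = 2 - 0/j = 2 - 1*0 = 2 + 0 = 2)
m = 2
m³ = 2³ = 8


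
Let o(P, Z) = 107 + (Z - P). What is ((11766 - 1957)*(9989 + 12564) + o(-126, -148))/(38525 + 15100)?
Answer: 221222462/53625 ≈ 4125.4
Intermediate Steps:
o(P, Z) = 107 + Z - P
((11766 - 1957)*(9989 + 12564) + o(-126, -148))/(38525 + 15100) = ((11766 - 1957)*(9989 + 12564) + (107 - 148 - 1*(-126)))/(38525 + 15100) = (9809*22553 + (107 - 148 + 126))/53625 = (221222377 + 85)*(1/53625) = 221222462*(1/53625) = 221222462/53625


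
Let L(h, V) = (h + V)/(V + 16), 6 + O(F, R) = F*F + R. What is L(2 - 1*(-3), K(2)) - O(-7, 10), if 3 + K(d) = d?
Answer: -791/15 ≈ -52.733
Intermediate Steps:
K(d) = -3 + d
O(F, R) = -6 + R + F² (O(F, R) = -6 + (F*F + R) = -6 + (F² + R) = -6 + (R + F²) = -6 + R + F²)
L(h, V) = (V + h)/(16 + V)
L(2 - 1*(-3), K(2)) - O(-7, 10) = ((-3 + 2) + (2 - 1*(-3)))/(16 + (-3 + 2)) - (-6 + 10 + (-7)²) = (-1 + (2 + 3))/(16 - 1) - (-6 + 10 + 49) = (-1 + 5)/15 - 1*53 = (1/15)*4 - 53 = 4/15 - 53 = -791/15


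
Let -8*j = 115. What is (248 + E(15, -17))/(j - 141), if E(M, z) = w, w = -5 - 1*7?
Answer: -1888/1243 ≈ -1.5189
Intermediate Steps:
j = -115/8 (j = -⅛*115 = -115/8 ≈ -14.375)
w = -12 (w = -5 - 7 = -12)
E(M, z) = -12
(248 + E(15, -17))/(j - 141) = (248 - 12)/(-115/8 - 141) = 236/(-1243/8) = 236*(-8/1243) = -1888/1243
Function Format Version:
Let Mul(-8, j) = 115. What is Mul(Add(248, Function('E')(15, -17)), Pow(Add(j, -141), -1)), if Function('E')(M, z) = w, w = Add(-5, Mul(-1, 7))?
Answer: Rational(-1888, 1243) ≈ -1.5189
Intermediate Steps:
j = Rational(-115, 8) (j = Mul(Rational(-1, 8), 115) = Rational(-115, 8) ≈ -14.375)
w = -12 (w = Add(-5, -7) = -12)
Function('E')(M, z) = -12
Mul(Add(248, Function('E')(15, -17)), Pow(Add(j, -141), -1)) = Mul(Add(248, -12), Pow(Add(Rational(-115, 8), -141), -1)) = Mul(236, Pow(Rational(-1243, 8), -1)) = Mul(236, Rational(-8, 1243)) = Rational(-1888, 1243)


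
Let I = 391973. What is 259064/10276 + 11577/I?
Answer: 25416264631/1006978637 ≈ 25.240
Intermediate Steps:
259064/10276 + 11577/I = 259064/10276 + 11577/391973 = 259064*(1/10276) + 11577*(1/391973) = 64766/2569 + 11577/391973 = 25416264631/1006978637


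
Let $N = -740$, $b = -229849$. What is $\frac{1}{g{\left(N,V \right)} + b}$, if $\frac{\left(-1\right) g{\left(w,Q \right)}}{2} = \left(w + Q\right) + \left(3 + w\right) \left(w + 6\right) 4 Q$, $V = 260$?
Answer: $- \frac{1}{1125421529} \approx -8.8856 \cdot 10^{-10}$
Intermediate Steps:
$g{\left(w,Q \right)} = - 2 Q - 2 w - 8 Q \left(3 + w\right) \left(6 + w\right)$ ($g{\left(w,Q \right)} = - 2 \left(\left(w + Q\right) + \left(3 + w\right) \left(w + 6\right) 4 Q\right) = - 2 \left(\left(Q + w\right) + \left(3 + w\right) \left(6 + w\right) 4 Q\right) = - 2 \left(\left(Q + w\right) + 4 \left(3 + w\right) \left(6 + w\right) Q\right) = - 2 \left(\left(Q + w\right) + 4 Q \left(3 + w\right) \left(6 + w\right)\right) = - 2 \left(Q + w + 4 Q \left(3 + w\right) \left(6 + w\right)\right) = - 2 Q - 2 w - 8 Q \left(3 + w\right) \left(6 + w\right)$)
$\frac{1}{g{\left(N,V \right)} + b} = \frac{1}{\left(\left(-146\right) 260 - -1480 - 18720 \left(-740\right) - 2080 \left(-740\right)^{2}\right) - 229849} = \frac{1}{\left(-37960 + 1480 + 13852800 - 2080 \cdot 547600\right) - 229849} = \frac{1}{\left(-37960 + 1480 + 13852800 - 1139008000\right) - 229849} = \frac{1}{-1125191680 - 229849} = \frac{1}{-1125421529} = - \frac{1}{1125421529}$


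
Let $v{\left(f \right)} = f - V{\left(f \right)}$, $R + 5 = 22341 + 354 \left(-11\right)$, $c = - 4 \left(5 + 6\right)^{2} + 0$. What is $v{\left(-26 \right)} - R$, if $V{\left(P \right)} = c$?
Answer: $-17984$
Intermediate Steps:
$c = -484$ ($c = - 4 \cdot 11^{2} + 0 = \left(-4\right) 121 + 0 = -484 + 0 = -484$)
$R = 18442$ ($R = -5 + \left(22341 + 354 \left(-11\right)\right) = -5 + \left(22341 - 3894\right) = -5 + 18447 = 18442$)
$V{\left(P \right)} = -484$
$v{\left(f \right)} = 484 + f$ ($v{\left(f \right)} = f - -484 = f + 484 = 484 + f$)
$v{\left(-26 \right)} - R = \left(484 - 26\right) - 18442 = 458 - 18442 = -17984$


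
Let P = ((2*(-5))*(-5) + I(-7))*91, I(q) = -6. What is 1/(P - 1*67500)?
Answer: -1/63496 ≈ -1.5749e-5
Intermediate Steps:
P = 4004 (P = ((2*(-5))*(-5) - 6)*91 = (-10*(-5) - 6)*91 = (50 - 6)*91 = 44*91 = 4004)
1/(P - 1*67500) = 1/(4004 - 1*67500) = 1/(4004 - 67500) = 1/(-63496) = -1/63496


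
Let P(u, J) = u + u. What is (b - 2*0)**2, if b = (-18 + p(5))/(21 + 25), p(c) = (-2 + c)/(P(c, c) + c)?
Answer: 7921/52900 ≈ 0.14974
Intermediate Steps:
P(u, J) = 2*u
p(c) = (-2 + c)/(3*c) (p(c) = (-2 + c)/(2*c + c) = (-2 + c)/((3*c)) = (-2 + c)*(1/(3*c)) = (-2 + c)/(3*c))
b = -89/230 (b = (-18 + (1/3)*(-2 + 5)/5)/(21 + 25) = (-18 + (1/3)*(1/5)*3)/46 = (-18 + 1/5)*(1/46) = -89/5*1/46 = -89/230 ≈ -0.38696)
(b - 2*0)**2 = (-89/230 - 2*0)**2 = (-89/230 + 0)**2 = (-89/230)**2 = 7921/52900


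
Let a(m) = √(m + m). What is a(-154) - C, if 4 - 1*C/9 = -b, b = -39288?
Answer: 353556 + 2*I*√77 ≈ 3.5356e+5 + 17.55*I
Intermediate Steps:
a(m) = √2*√m (a(m) = √(2*m) = √2*√m)
C = -353556 (C = 36 - (-9)*(-39288) = 36 - 9*39288 = 36 - 353592 = -353556)
a(-154) - C = √2*√(-154) - 1*(-353556) = √2*(I*√154) + 353556 = 2*I*√77 + 353556 = 353556 + 2*I*√77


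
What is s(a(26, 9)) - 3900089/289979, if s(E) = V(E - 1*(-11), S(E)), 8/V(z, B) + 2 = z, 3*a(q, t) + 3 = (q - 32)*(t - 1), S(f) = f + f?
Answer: -4190068/289979 ≈ -14.450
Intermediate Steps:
S(f) = 2*f
a(q, t) = -1 + (-1 + t)*(-32 + q)/3 (a(q, t) = -1 + ((q - 32)*(t - 1))/3 = -1 + ((-32 + q)*(-1 + t))/3 = -1 + ((-1 + t)*(-32 + q))/3 = -1 + (-1 + t)*(-32 + q)/3)
V(z, B) = 8/(-2 + z)
s(E) = 8/(9 + E) (s(E) = 8/(-2 + (E - 1*(-11))) = 8/(-2 + (E + 11)) = 8/(-2 + (11 + E)) = 8/(9 + E))
s(a(26, 9)) - 3900089/289979 = 8/(9 + (29/3 - 32/3*9 - ⅓*26 + (⅓)*26*9)) - 3900089/289979 = 8/(9 + (29/3 - 96 - 26/3 + 78)) - 3900089*1/289979 = 8/(9 - 17) - 3900089/289979 = 8/(-8) - 3900089/289979 = 8*(-⅛) - 3900089/289979 = -1 - 3900089/289979 = -4190068/289979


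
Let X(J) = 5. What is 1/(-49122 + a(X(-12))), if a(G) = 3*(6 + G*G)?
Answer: -1/49029 ≈ -2.0396e-5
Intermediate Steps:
a(G) = 18 + 3*G**2 (a(G) = 3*(6 + G**2) = 18 + 3*G**2)
1/(-49122 + a(X(-12))) = 1/(-49122 + (18 + 3*5**2)) = 1/(-49122 + (18 + 3*25)) = 1/(-49122 + (18 + 75)) = 1/(-49122 + 93) = 1/(-49029) = -1/49029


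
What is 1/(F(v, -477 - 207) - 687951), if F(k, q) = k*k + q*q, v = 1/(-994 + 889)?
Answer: -11025/2426547374 ≈ -4.5435e-6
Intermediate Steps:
v = -1/105 (v = 1/(-105) = -1/105 ≈ -0.0095238)
F(k, q) = k² + q²
1/(F(v, -477 - 207) - 687951) = 1/(((-1/105)² + (-477 - 207)²) - 687951) = 1/((1/11025 + (-684)²) - 687951) = 1/((1/11025 + 467856) - 687951) = 1/(5158112401/11025 - 687951) = 1/(-2426547374/11025) = -11025/2426547374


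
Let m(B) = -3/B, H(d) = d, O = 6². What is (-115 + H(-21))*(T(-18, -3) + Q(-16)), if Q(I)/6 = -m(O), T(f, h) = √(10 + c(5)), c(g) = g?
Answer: -68 - 136*√15 ≈ -594.73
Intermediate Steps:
O = 36
T(f, h) = √15 (T(f, h) = √(10 + 5) = √15)
Q(I) = ½ (Q(I) = 6*(-(-3)/36) = 6*(-1*(-1/12)) = 6*(1/12) = ½)
(-115 + H(-21))*(T(-18, -3) + Q(-16)) = (-115 - 21)*(√15 + ½) = -136*(½ + √15) = -68 - 136*√15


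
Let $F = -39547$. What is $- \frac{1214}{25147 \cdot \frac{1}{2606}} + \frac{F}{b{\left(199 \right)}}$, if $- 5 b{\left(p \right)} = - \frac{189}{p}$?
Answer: $- \frac{990113903231}{4752783} \approx -2.0832 \cdot 10^{5}$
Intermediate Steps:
$b{\left(p \right)} = \frac{189}{5 p}$ ($b{\left(p \right)} = - \frac{\left(-189\right) \frac{1}{p}}{5} = \frac{189}{5 p}$)
$- \frac{1214}{25147 \cdot \frac{1}{2606}} + \frac{F}{b{\left(199 \right)}} = - \frac{1214}{25147 \cdot \frac{1}{2606}} - \frac{39547}{\frac{189}{5} \cdot \frac{1}{199}} = - \frac{1214}{\frac{25147}{2606}} - \frac{39547}{\frac{189}{995}} = \left(-1214\right) \frac{2606}{25147} - \frac{39349265}{189} = - \frac{3163684}{25147} - \frac{39349265}{189} = - \frac{990113903231}{4752783}$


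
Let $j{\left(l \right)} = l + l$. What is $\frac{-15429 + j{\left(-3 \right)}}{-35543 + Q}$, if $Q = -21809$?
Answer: $\frac{15435}{57352} \approx 0.26913$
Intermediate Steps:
$j{\left(l \right)} = 2 l$
$\frac{-15429 + j{\left(-3 \right)}}{-35543 + Q} = \frac{-15429 + 2 \left(-3\right)}{-35543 - 21809} = \frac{-15429 - 6}{-57352} = \left(-15435\right) \left(- \frac{1}{57352}\right) = \frac{15435}{57352}$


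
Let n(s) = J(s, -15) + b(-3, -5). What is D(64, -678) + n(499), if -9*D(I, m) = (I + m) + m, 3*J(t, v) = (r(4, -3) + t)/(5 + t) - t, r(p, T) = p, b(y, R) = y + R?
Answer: -46033/1512 ≈ -30.445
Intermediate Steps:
b(y, R) = R + y
J(t, v) = -t/3 + (4 + t)/(3*(5 + t)) (J(t, v) = ((4 + t)/(5 + t) - t)/3 = (-t + (4 + t)/(5 + t))/3 = -t/3 + (4 + t)/(3*(5 + t)))
D(I, m) = -2*m/9 - I/9 (D(I, m) = -((I + m) + m)/9 = -(I + 2*m)/9 = -2*m/9 - I/9)
n(s) = -8 + (4 - s² - 4*s)/(3*(5 + s)) (n(s) = (4 - s² - 4*s)/(3*(5 + s)) + (-5 - 3) = (4 - s² - 4*s)/(3*(5 + s)) - 8 = -8 + (4 - s² - 4*s)/(3*(5 + s)))
D(64, -678) + n(499) = (-2/9*(-678) - ⅑*64) + (-116 - 1*499² - 28*499)/(3*(5 + 499)) = (452/3 - 64/9) + (⅓)*(-116 - 1*249001 - 13972)/504 = 1292/9 + (⅓)*(1/504)*(-116 - 249001 - 13972) = 1292/9 + (⅓)*(1/504)*(-263089) = 1292/9 - 263089/1512 = -46033/1512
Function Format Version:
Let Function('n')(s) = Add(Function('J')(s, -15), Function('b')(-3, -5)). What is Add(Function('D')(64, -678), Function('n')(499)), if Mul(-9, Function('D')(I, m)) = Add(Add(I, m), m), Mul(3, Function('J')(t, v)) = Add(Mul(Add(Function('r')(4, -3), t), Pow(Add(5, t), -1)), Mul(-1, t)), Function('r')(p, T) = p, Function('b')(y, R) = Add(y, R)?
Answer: Rational(-46033, 1512) ≈ -30.445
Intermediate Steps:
Function('b')(y, R) = Add(R, y)
Function('J')(t, v) = Add(Mul(Rational(-1, 3), t), Mul(Rational(1, 3), Pow(Add(5, t), -1), Add(4, t))) (Function('J')(t, v) = Mul(Rational(1, 3), Add(Mul(Add(4, t), Pow(Add(5, t), -1)), Mul(-1, t))) = Mul(Rational(1, 3), Add(Mul(Pow(Add(5, t), -1), Add(4, t)), Mul(-1, t))) = Mul(Rational(1, 3), Add(Mul(-1, t), Mul(Pow(Add(5, t), -1), Add(4, t)))) = Add(Mul(Rational(-1, 3), t), Mul(Rational(1, 3), Pow(Add(5, t), -1), Add(4, t))))
Function('D')(I, m) = Add(Mul(Rational(-2, 9), m), Mul(Rational(-1, 9), I)) (Function('D')(I, m) = Mul(Rational(-1, 9), Add(Add(I, m), m)) = Mul(Rational(-1, 9), Add(I, Mul(2, m))) = Add(Mul(Rational(-2, 9), m), Mul(Rational(-1, 9), I)))
Function('n')(s) = Add(-8, Mul(Rational(1, 3), Pow(Add(5, s), -1), Add(4, Mul(-1, Pow(s, 2)), Mul(-4, s)))) (Function('n')(s) = Add(Mul(Rational(1, 3), Pow(Add(5, s), -1), Add(4, Mul(-1, Pow(s, 2)), Mul(-4, s))), Add(-5, -3)) = Add(Mul(Rational(1, 3), Pow(Add(5, s), -1), Add(4, Mul(-1, Pow(s, 2)), Mul(-4, s))), -8) = Add(-8, Mul(Rational(1, 3), Pow(Add(5, s), -1), Add(4, Mul(-1, Pow(s, 2)), Mul(-4, s)))))
Add(Function('D')(64, -678), Function('n')(499)) = Add(Add(Mul(Rational(-2, 9), -678), Mul(Rational(-1, 9), 64)), Mul(Rational(1, 3), Pow(Add(5, 499), -1), Add(-116, Mul(-1, Pow(499, 2)), Mul(-28, 499)))) = Add(Add(Rational(452, 3), Rational(-64, 9)), Mul(Rational(1, 3), Pow(504, -1), Add(-116, Mul(-1, 249001), -13972))) = Add(Rational(1292, 9), Mul(Rational(1, 3), Rational(1, 504), Add(-116, -249001, -13972))) = Add(Rational(1292, 9), Mul(Rational(1, 3), Rational(1, 504), -263089)) = Add(Rational(1292, 9), Rational(-263089, 1512)) = Rational(-46033, 1512)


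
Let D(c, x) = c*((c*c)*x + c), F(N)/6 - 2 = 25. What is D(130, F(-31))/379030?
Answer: 35593090/37903 ≈ 939.06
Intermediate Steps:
F(N) = 162 (F(N) = 12 + 6*25 = 12 + 150 = 162)
D(c, x) = c*(c + x*c²) (D(c, x) = c*(c²*x + c) = c*(x*c² + c) = c*(c + x*c²))
D(130, F(-31))/379030 = (130²*(1 + 130*162))/379030 = (16900*(1 + 21060))*(1/379030) = (16900*21061)*(1/379030) = 355930900*(1/379030) = 35593090/37903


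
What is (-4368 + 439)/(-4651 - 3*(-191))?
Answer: 3929/4078 ≈ 0.96346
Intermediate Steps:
(-4368 + 439)/(-4651 - 3*(-191)) = -3929/(-4651 + 573) = -3929/(-4078) = -3929*(-1/4078) = 3929/4078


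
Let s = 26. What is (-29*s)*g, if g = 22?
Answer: -16588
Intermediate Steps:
(-29*s)*g = -29*26*22 = -754*22 = -16588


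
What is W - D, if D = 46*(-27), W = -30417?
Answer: -29175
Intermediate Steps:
D = -1242
W - D = -30417 - 1*(-1242) = -30417 + 1242 = -29175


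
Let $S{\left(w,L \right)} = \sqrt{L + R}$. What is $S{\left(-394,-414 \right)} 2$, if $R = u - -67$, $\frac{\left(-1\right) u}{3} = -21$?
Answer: $4 i \sqrt{71} \approx 33.705 i$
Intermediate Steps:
$u = 63$ ($u = \left(-3\right) \left(-21\right) = 63$)
$R = 130$ ($R = 63 - -67 = 63 + 67 = 130$)
$S{\left(w,L \right)} = \sqrt{130 + L}$ ($S{\left(w,L \right)} = \sqrt{L + 130} = \sqrt{130 + L}$)
$S{\left(-394,-414 \right)} 2 = \sqrt{130 - 414} \cdot 2 = \sqrt{-284} \cdot 2 = 2 i \sqrt{71} \cdot 2 = 4 i \sqrt{71}$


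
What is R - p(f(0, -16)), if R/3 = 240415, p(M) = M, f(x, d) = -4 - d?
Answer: 721233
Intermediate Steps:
R = 721245 (R = 3*240415 = 721245)
R - p(f(0, -16)) = 721245 - (-4 - 1*(-16)) = 721245 - (-4 + 16) = 721245 - 1*12 = 721245 - 12 = 721233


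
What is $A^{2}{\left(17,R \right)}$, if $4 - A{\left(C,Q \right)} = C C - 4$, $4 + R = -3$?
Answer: $78961$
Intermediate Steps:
$R = -7$ ($R = -4 - 3 = -7$)
$A{\left(C,Q \right)} = 8 - C^{2}$ ($A{\left(C,Q \right)} = 4 - \left(C C - 4\right) = 4 - \left(C^{2} - 4\right) = 4 - \left(-4 + C^{2}\right) = 8 - C^{2}$)
$A^{2}{\left(17,R \right)} = \left(8 - 17^{2}\right)^{2} = \left(8 - 289\right)^{2} = \left(-281\right)^{2} = 78961$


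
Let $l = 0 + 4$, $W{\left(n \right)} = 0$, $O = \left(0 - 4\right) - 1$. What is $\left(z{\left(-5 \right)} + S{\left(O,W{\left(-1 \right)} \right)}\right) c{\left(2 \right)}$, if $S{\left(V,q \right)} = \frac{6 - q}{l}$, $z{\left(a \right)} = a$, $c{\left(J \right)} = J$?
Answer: $-7$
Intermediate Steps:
$O = -5$ ($O = -4 - 1 = -5$)
$l = 4$
$S{\left(V,q \right)} = \frac{3}{2} - \frac{q}{4}$ ($S{\left(V,q \right)} = \frac{6 - q}{4} = \left(6 - q\right) \frac{1}{4} = \frac{3}{2} - \frac{q}{4}$)
$\left(z{\left(-5 \right)} + S{\left(O,W{\left(-1 \right)} \right)}\right) c{\left(2 \right)} = \left(-5 + \left(\frac{3}{2} - 0\right)\right) 2 = \left(-5 + \left(\frac{3}{2} + 0\right)\right) 2 = \left(-5 + \frac{3}{2}\right) 2 = \left(- \frac{7}{2}\right) 2 = -7$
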